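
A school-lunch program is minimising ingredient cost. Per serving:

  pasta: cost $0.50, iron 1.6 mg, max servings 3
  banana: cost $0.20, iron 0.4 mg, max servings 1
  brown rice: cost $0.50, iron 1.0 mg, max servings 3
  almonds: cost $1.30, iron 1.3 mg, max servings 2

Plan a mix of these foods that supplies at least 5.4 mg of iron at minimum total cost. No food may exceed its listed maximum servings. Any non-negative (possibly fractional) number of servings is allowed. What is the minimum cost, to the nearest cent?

Cost per mg of iron: pasta $0.3125, banana $0.5000, brown rice $0.5000, almonds $1.0000.
Take 3 servings of pasta: +4.8 mg iron for $1.50 (total $1.50, still need 0.6 mg).
Take 1 serving of banana: +0.4 mg iron for $0.20 (total $1.70, still need 0.2 mg).
Take 0.2 servings of brown rice: +0.2 mg iron for $0.10 (total $1.80, still need 0.0 mg).
Greedy by cheapest-per-mg is optimal for a single linear constraint, so the minimum cost is $1.80.

$1.80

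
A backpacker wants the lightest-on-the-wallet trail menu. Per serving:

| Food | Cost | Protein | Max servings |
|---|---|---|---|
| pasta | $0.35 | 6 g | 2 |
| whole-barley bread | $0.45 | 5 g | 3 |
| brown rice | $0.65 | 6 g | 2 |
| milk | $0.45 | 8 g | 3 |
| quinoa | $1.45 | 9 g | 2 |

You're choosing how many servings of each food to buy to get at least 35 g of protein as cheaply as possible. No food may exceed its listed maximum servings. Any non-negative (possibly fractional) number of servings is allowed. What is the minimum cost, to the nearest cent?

$1.99

Cost per g of protein: milk $0.0563, pasta $0.0583, whole-barley bread $0.0900, brown rice $0.1083, quinoa $0.1611.
Take 3 servings of milk: +24.0 g protein for $1.35 (total $1.35, still need 11.0 g).
Take 1.833 servings of pasta: +11.0 g protein for $0.64 (total $1.99, still need 0.0 g).
Greedy by cheapest-per-g is optimal for a single linear constraint, so the minimum cost is $1.99.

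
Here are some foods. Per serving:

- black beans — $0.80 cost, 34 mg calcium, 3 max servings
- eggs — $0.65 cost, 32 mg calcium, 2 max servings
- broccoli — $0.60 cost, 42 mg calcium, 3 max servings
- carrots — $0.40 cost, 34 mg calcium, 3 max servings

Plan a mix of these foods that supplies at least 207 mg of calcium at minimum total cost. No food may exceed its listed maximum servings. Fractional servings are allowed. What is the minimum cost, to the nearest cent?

Cost per mg of calcium: carrots $0.0118, broccoli $0.0143, eggs $0.0203, black beans $0.0235.
Take 3 servings of carrots: +102.0 mg calcium for $1.20 (total $1.20, still need 105.0 mg).
Take 2.5 servings of broccoli: +105.0 mg calcium for $1.50 (total $2.70, still need 0.0 mg).
Filling from the cheapest source first is optimal under one linear minimum: $2.70.

$2.70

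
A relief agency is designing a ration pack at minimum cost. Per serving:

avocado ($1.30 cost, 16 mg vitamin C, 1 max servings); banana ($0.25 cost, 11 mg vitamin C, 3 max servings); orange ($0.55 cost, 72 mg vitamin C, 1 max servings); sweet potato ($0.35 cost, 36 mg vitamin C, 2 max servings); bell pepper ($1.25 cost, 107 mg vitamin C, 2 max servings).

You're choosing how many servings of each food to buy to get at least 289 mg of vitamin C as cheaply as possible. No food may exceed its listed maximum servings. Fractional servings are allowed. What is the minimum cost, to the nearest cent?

$2.94

Cost per mg of vitamin C: orange $0.0076, sweet potato $0.0097, bell pepper $0.0117, banana $0.0227, avocado $0.0813.
Take 1 serving of orange: +72.0 mg vitamin C for $0.55 (total $0.55, still need 217.0 mg).
Take 2 servings of sweet potato: +72.0 mg vitamin C for $0.70 (total $1.25, still need 145.0 mg).
Take 1.355 servings of bell pepper: +145.0 mg vitamin C for $1.69 (total $2.94, still need 0.0 mg).
Filling from the cheapest source first is optimal under one linear minimum: $2.94.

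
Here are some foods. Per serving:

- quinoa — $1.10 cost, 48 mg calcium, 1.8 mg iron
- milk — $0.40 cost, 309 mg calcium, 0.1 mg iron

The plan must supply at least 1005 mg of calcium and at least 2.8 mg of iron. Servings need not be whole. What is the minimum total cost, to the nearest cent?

$2.74

With two linear requirements the optimum uses one or two foods; enumerate the corners.
quinoa only: max(1005/48, 2.8/1.8) = 20.94 servings → $23.03.
milk only: max(1005/309, 2.8/0.1) = 28 servings → $11.20.
quinoa + milk with both tight: 1.387 servings and 3.037 servings → $2.74.
The minimum over all feasible corners is $2.74.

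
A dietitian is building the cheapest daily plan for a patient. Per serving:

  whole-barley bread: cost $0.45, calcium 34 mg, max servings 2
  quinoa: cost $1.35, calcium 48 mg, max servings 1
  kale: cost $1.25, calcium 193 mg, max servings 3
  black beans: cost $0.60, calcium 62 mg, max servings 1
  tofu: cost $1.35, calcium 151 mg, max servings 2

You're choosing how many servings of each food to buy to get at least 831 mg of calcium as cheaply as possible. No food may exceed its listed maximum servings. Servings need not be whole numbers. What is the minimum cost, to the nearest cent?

$6.00

Cost per mg of calcium: kale $0.0065, tofu $0.0089, black beans $0.0097, whole-barley bread $0.0132, quinoa $0.0281.
Take 3 servings of kale: +579.0 mg calcium for $3.75 (total $3.75, still need 252.0 mg).
Take 1.669 servings of tofu: +252.0 mg calcium for $2.25 (total $6.00, still need 0.0 mg).
Filling from the cheapest source first is optimal under one linear minimum: $6.00.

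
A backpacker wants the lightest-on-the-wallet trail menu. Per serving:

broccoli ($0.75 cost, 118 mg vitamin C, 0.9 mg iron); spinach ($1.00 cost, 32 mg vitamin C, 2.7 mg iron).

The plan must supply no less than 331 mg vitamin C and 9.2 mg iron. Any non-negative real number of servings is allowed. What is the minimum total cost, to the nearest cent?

$4.27

Two binding constraints pin down two serving amounts, so the optimal mix uses at most two foods. The candidates are each food alone (scaled to the tighter of vitamin C/iron) and each pair with both constraints tight.
broccoli only: max(331/118, 9.2/0.9) = 10.22 servings → $7.67.
spinach only: max(331/32, 9.2/2.7) = 10.34 servings → $10.34.
broccoli + spinach with both tight: 2.068 servings and 2.718 servings → $4.27.
The minimum over all feasible corners is $4.27.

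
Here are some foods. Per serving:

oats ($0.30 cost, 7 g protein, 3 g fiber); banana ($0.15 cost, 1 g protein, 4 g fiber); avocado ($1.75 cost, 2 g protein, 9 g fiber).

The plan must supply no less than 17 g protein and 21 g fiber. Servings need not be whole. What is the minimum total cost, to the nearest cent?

$1.14

With two linear requirements the optimum uses one or two foods; enumerate the corners.
oats only: max(17/7, 21/3) = 7 servings → $2.10.
banana only: max(17/1, 21/4) = 17 servings → $2.55.
avocado only: max(17/2, 21/9) = 8.5 servings → $14.88.
oats + banana with both tight: 1.88 servings and 3.84 servings → $1.14.
oats + avocado with both tight: 1.947 servings and 1.684 servings → $3.53.
banana + avocado: intersection lies outside the first quadrant.
Cheapest feasible corner: $1.14.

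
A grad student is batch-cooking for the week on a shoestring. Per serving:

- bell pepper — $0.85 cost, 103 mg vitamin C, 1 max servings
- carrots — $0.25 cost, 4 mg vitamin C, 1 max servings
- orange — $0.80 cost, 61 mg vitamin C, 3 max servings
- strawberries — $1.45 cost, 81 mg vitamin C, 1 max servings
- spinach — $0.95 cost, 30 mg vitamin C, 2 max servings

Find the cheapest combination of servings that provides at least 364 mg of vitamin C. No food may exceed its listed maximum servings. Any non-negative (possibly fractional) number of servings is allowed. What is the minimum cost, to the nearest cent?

Cost per mg of vitamin C: bell pepper $0.0083, orange $0.0131, strawberries $0.0179, spinach $0.0317, carrots $0.0625.
Take 1 serving of bell pepper: +103.0 mg vitamin C for $0.85 (total $0.85, still need 261.0 mg).
Take 3 servings of orange: +183.0 mg vitamin C for $2.40 (total $3.25, still need 78.0 mg).
Take 0.963 servings of strawberries: +78.0 mg vitamin C for $1.40 (total $4.65, still need 0.0 mg).
Greedy by cheapest-per-mg is optimal for a single linear constraint, so the minimum cost is $4.65.

$4.65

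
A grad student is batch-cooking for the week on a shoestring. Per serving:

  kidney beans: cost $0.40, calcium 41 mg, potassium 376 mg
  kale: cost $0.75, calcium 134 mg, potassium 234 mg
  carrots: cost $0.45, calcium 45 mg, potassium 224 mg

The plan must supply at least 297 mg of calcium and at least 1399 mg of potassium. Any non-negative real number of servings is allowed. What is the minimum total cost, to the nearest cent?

Compare the cost at each extreme point of the feasible region.
kidney beans only: max(297/41, 1399/376) = 7.244 servings → $2.90.
kale only: max(297/134, 1399/234) = 5.979 servings → $4.48.
carrots only: max(297/45, 1399/224) = 6.6 servings → $2.97.
kidney beans + kale with both tight: 2.892 servings and 1.332 servings → $2.16.
kidney beans + carrots: intersection lies outside the first quadrant.
kale + carrots with both tight: 0.1834 servings and 6.054 servings → $2.86.
So the least-cost plan costs $2.16.

$2.16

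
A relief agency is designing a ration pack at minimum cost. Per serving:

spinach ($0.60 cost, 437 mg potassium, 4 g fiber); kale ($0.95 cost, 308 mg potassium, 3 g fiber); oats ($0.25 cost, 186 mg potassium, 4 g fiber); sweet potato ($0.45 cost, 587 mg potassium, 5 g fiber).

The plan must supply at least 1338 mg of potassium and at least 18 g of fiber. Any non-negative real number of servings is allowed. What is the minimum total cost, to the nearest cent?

$1.32

Check every corner: each single food scaled to meet both minima, and each pair solved so both constraints bind.
spinach only: max(1338/437, 18/4) = 4.5 servings → $2.70.
kale only: max(1338/308, 18/3) = 6 servings → $5.70.
oats only: max(1338/186, 18/4) = 7.194 servings → $1.80.
sweet potato only: max(1338/587, 18/5) = 3.6 servings → $1.62.
spinach + kale with both targets exact would need a negative amount; discard.
spinach + oats with both tight: 1.996 servings and 2.504 servings → $1.82.
spinach + sweet potato: the both-tight solution has a negative serving — not a feasible corner.
kale + oats with both tight: 2.973 servings and 2.27 servings → $3.39.
kale + sweet potato: the both-tight solution has a negative serving — not a feasible corner.
oats + sweet potato with both tight: 2.733 servings and 1.413 servings → $1.32.
Cheapest feasible corner: $1.32.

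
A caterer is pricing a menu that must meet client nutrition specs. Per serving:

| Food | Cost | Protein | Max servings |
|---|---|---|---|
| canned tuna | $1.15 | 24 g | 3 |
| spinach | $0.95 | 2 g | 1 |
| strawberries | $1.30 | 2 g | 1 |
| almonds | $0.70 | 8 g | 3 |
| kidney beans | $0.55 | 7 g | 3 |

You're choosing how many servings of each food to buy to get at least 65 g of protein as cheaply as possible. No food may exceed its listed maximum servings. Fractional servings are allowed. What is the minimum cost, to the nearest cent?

Cost per g of protein: canned tuna $0.0479, kidney beans $0.0786, almonds $0.0875, spinach $0.4750, strawberries $0.6500.
Take 2.708 servings of canned tuna: +65.0 g protein for $3.11 (total $3.11, still need 0.0 g).
Filling from the cheapest source first is optimal under one linear minimum: $3.11.

$3.11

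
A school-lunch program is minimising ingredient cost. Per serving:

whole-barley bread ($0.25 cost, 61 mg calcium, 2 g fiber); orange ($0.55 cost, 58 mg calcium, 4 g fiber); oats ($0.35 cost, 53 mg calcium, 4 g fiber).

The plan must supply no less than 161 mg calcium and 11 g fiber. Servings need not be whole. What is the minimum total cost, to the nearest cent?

$1.00

A basic optimal solution has at most two foods positive. Try each food alone and each pair with both targets met exactly.
whole-barley bread only: max(161/61, 11/2) = 5.5 servings → $1.38.
orange only: max(161/58, 11/4) = 2.776 servings → $1.53.
oats only: max(161/53, 11/4) = 3.038 servings → $1.06.
whole-barley bread + orange with both tight: 0.04688 servings and 2.727 servings → $1.51.
whole-barley bread + oats with both tight: 0.442 servings and 2.529 servings → $1.00.
orange + oats: intersection lies outside the first quadrant.
The minimum over all feasible corners is $1.00.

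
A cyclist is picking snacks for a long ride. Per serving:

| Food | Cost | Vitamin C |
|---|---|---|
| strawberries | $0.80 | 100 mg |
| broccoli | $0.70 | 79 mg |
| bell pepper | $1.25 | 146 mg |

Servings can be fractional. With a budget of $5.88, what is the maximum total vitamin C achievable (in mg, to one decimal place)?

Vitamin C per dollar: strawberries 125, bell pepper 116.8, broccoli 112.9.
With no serving limits, spend the whole cost allowance on strawberries: $5.88 / $0.80 × 100 mg = 735.0 mg.

735.0 mg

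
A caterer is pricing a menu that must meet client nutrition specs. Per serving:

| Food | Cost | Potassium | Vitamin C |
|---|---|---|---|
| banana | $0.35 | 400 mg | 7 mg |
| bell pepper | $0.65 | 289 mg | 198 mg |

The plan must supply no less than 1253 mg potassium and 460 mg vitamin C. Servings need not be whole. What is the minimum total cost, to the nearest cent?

Check every corner: each single food scaled to meet both minima, and each pair solved so both constraints bind.
banana only: max(1253/400, 460/7) = 65.71 servings → $23.00.
bell pepper only: max(1253/289, 460/198) = 4.336 servings → $2.82.
banana + bell pepper with both tight: 1.492 servings and 2.27 servings → $2.00.
Cheapest feasible corner: $2.00.

$2.00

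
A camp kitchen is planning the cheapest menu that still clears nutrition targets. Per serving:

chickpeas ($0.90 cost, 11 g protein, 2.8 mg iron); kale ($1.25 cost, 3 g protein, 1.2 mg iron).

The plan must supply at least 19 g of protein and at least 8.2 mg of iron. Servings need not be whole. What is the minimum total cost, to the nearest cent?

chickpeas only: max(19/11, 8.2/2.8) = 2.929 servings → $2.64.
kale only: max(19/3, 8.2/1.2) = 6.833 servings → $8.54.
chickpeas + kale with both targets exact would need a negative amount; discard.
The minimum over all feasible corners is $2.64.

$2.64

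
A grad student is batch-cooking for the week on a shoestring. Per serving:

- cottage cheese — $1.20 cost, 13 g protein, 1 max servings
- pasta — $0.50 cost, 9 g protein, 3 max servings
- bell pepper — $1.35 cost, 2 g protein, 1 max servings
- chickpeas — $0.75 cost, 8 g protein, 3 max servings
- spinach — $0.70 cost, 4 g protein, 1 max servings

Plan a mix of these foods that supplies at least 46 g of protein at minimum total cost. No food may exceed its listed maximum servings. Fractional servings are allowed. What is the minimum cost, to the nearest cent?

Cost per g of protein: pasta $0.0556, cottage cheese $0.0923, chickpeas $0.0938, spinach $0.1750, bell pepper $0.6750.
Take 3 servings of pasta: +27.0 g protein for $1.50 (total $1.50, still need 19.0 g).
Take 1 serving of cottage cheese: +13.0 g protein for $1.20 (total $2.70, still need 6.0 g).
Take 0.75 servings of chickpeas: +6.0 g protein for $0.56 (total $3.26, still need 0.0 g).
Greedy by cheapest-per-g is optimal for a single linear constraint, so the minimum cost is $3.26.

$3.26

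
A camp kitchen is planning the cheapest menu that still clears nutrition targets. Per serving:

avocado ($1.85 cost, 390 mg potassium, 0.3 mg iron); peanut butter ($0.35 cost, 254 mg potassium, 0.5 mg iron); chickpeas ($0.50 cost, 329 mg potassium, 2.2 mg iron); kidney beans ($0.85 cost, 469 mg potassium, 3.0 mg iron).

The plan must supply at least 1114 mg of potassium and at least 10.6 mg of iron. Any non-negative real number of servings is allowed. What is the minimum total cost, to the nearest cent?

$2.41

Compare the cost at each extreme point of the feasible region.
avocado only: max(1114/390, 10.6/0.3) = 35.33 servings → $65.37.
peanut butter only: max(1114/254, 10.6/0.5) = 21.2 servings → $7.42.
chickpeas only: max(1114/329, 10.6/2.2) = 4.818 servings → $2.41.
kidney beans only: max(1114/469, 10.6/3.0) = 3.533 servings → $3.00.
avocado + peanut butter: the both-tight solution has a negative serving — not a feasible corner.
avocado + chickpeas with both targets exact would need a negative amount; discard.
avocado + kidney beans with both targets exact would need a negative amount; discard.
peanut butter + chickpeas: the both-tight solution has a negative serving — not a feasible corner.
peanut butter + kidney beans with both targets exact would need a negative amount; discard.
chickpeas + kidney beans: intersection lies outside the first quadrant.
The minimum over all feasible corners is $2.41.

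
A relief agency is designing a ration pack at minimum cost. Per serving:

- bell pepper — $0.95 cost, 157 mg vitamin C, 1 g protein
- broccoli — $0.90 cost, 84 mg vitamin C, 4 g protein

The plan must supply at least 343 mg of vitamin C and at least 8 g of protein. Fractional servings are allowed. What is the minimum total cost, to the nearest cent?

$2.73

Compare the cost at each extreme point of the feasible region.
bell pepper only: max(343/157, 8/1) = 8 servings → $7.60.
broccoli only: max(343/84, 8/4) = 4.083 servings → $3.67.
bell pepper + broccoli with both tight: 1.287 servings and 1.678 servings → $2.73.
Cheapest feasible corner: $2.73.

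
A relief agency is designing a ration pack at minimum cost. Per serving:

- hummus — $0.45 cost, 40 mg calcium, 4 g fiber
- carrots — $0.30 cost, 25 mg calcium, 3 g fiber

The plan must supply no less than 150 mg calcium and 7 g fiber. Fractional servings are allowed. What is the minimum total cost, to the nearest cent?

$1.69

A basic optimal solution has at most two foods positive. Try each food alone and each pair with both targets met exactly.
hummus only: max(150/40, 7/4) = 3.75 servings → $1.69.
carrots only: max(150/25, 7/3) = 6 servings → $1.80.
hummus + carrots: intersection lies outside the first quadrant.
The minimum over all feasible corners is $1.69.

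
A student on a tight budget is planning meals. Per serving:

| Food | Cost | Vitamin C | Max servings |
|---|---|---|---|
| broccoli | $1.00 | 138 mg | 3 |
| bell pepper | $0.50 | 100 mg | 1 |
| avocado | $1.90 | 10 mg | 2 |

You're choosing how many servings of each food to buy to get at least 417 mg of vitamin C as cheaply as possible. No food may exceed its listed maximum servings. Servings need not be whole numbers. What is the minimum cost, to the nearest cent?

$2.80

Cost per mg of vitamin C: bell pepper $0.0050, broccoli $0.0072, avocado $0.1900.
Take 1 serving of bell pepper: +100.0 mg vitamin C for $0.50 (total $0.50, still need 317.0 mg).
Take 2.297 servings of broccoli: +317.0 mg vitamin C for $2.30 (total $2.80, still need 0.0 mg).
Filling from the cheapest source first is optimal under one linear minimum: $2.80.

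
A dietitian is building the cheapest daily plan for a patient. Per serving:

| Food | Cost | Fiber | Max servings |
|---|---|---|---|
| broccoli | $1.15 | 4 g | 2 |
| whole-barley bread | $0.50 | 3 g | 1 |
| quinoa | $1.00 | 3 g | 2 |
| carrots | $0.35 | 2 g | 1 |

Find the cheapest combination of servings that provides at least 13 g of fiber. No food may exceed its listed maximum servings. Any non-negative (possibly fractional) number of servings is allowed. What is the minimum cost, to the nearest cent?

Cost per g of fiber: whole-barley bread $0.1667, carrots $0.1750, broccoli $0.2875, quinoa $0.3333.
Take 1 serving of whole-barley bread: +3.0 g fiber for $0.50 (total $0.50, still need 10.0 g).
Take 1 serving of carrots: +2.0 g fiber for $0.35 (total $0.85, still need 8.0 g).
Take 2 servings of broccoli: +8.0 g fiber for $2.30 (total $3.15, still need 0.0 g).
Greedy by cheapest-per-g is optimal for a single linear constraint, so the minimum cost is $3.15.

$3.15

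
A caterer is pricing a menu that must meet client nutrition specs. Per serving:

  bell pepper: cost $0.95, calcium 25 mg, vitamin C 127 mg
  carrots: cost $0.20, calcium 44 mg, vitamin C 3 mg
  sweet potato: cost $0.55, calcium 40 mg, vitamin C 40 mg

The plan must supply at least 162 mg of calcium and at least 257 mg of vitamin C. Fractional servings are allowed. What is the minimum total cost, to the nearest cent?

At the optimum either one food covers both requirements or two foods hit both targets exactly; no other combination can be cheaper.
bell pepper only: max(162/25, 257/127) = 6.48 servings → $6.16.
carrots only: max(162/44, 257/3) = 85.67 servings → $17.13.
sweet potato only: max(162/40, 257/40) = 6.425 servings → $3.53.
bell pepper + carrots with both tight: 1.963 servings and 2.566 servings → $2.38.
bell pepper + sweet potato with both tight: 0.9314 servings and 3.468 servings → $2.79.
carrots + sweet potato with both targets exact would need a negative amount; discard.
The minimum over all feasible corners is $2.38.

$2.38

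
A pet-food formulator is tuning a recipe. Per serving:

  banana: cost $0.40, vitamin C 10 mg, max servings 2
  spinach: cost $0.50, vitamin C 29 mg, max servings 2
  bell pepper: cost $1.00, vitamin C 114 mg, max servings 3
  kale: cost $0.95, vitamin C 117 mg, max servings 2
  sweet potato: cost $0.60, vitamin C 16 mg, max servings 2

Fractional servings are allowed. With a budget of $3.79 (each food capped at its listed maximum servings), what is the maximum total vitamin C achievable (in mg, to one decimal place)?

Vitamin C per dollar: kale 123.2, bell pepper 114, spinach 58, sweet potato 26.67, banana 25.
Take 2 servings of kale: spends $1.90, +234.0 mg vitamin C (running total 234.0 mg).
Take 1.89 servings of bell pepper: spends $1.89, +215.5 mg vitamin C (running total 449.5 mg).
Greedy by best ratio exhausts the cost allowance optimally: 449.5 mg.

449.5 mg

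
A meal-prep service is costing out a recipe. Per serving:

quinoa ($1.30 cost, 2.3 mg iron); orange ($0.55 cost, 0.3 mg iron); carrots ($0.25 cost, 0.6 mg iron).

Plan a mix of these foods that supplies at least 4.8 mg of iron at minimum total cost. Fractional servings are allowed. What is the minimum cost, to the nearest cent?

Cost per mg of iron: carrots $0.4167, quinoa $0.5652, orange $1.8333.
With no serving limits, use only carrots: 4.8 mg / 0.6 mg = 8 servings × $0.25 = $2.00.

$2.00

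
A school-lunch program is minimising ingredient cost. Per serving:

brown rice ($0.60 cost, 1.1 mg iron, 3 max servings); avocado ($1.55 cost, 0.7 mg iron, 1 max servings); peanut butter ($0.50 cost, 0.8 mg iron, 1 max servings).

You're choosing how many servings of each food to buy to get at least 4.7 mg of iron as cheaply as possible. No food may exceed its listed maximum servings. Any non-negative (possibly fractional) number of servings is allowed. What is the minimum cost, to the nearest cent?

Cost per mg of iron: brown rice $0.5455, peanut butter $0.6250, avocado $2.2143.
Take 3 servings of brown rice: +3.3 mg iron for $1.80 (total $1.80, still need 1.4 mg).
Take 1 serving of peanut butter: +0.8 mg iron for $0.50 (total $2.30, still need 0.6 mg).
Take 0.8571 servings of avocado: +0.6 mg iron for $1.33 (total $3.63, still need 0.0 mg).
Filling from the cheapest source first is optimal under one linear minimum: $3.63.

$3.63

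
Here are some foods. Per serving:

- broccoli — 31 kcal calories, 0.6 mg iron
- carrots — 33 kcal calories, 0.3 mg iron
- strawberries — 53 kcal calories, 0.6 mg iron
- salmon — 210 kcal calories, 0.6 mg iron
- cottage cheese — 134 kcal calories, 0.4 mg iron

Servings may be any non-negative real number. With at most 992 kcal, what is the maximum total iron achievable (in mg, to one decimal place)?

Iron per kcal: broccoli 0.01935, strawberries 0.01132, carrots 0.009091, cottage cheese 0.002985, salmon 0.002857.
With no serving limits, spend the whole calories allowance on broccoli: 992 kcal / 31 kcal × 0.6 mg = 19.2 mg.

19.2 mg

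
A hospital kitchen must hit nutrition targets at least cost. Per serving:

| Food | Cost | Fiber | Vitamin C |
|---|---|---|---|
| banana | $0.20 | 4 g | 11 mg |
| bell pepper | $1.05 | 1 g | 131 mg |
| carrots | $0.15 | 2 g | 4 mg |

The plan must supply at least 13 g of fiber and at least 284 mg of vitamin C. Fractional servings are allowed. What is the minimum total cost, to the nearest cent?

$2.59

With two linear requirements the optimum uses one or two foods; enumerate the corners.
banana only: max(13/4, 284/11) = 25.82 servings → $5.16.
bell pepper only: max(13/1, 284/131) = 13 servings → $13.65.
carrots only: max(13/2, 284/4) = 71 servings → $10.65.
banana + bell pepper with both tight: 2.766 servings and 1.936 servings → $2.59.
banana + carrots: intersection lies outside the first quadrant.
bell pepper + carrots with both tight: 2 servings and 5.5 servings → $2.92.
The minimum over all feasible corners is $2.59.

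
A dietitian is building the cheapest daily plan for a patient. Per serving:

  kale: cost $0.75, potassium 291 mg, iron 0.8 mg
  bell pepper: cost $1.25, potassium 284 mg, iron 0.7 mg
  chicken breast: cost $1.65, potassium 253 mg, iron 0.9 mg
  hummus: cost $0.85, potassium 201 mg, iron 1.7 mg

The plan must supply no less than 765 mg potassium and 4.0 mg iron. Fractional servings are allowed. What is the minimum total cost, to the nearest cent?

The cheapest plan sits at a corner of the feasible region — with two constraints it uses at most two foods.
kale only: max(765/291, 4.0/0.8) = 5 servings → $3.75.
bell pepper only: max(765/284, 4.0/0.7) = 5.714 servings → $7.14.
chicken breast only: max(765/253, 4.0/0.9) = 4.444 servings → $7.33.
hummus only: max(765/201, 4.0/1.7) = 3.806 servings → $3.24.
kale + bell pepper: intersection lies outside the first quadrant.
kale + chicken breast: the both-tight solution has a negative serving — not a feasible corner.
kale + hummus with both tight: 1.487 servings and 1.653 servings → $2.52.
bell pepper + chicken breast with both targets exact would need a negative amount; discard.
bell pepper + hummus with both tight: 1.451 servings and 1.755 servings → $3.31.
chicken breast + hummus with both tight: 1.992 servings and 1.298 servings → $4.39.
So the least-cost plan costs $2.52.

$2.52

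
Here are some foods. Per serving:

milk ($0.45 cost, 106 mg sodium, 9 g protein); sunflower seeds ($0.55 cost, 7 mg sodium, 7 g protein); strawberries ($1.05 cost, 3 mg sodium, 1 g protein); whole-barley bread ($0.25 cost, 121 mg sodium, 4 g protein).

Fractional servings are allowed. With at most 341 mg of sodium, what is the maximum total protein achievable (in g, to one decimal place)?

Protein per mg sodium: sunflower seeds 1, strawberries 0.3333, milk 0.08491, whole-barley bread 0.03306.
With no serving limits, spend the whole sodium allowance on sunflower seeds: 341 mg / 7 mg × 7 g = 341.0 g.

341.0 g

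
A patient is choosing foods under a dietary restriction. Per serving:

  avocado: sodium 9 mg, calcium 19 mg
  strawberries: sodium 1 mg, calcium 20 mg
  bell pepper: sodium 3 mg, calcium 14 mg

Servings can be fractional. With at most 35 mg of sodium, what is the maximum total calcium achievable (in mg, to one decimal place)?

Calcium per mg sodium: strawberries 20, bell pepper 4.667, avocado 2.111.
With no serving limits, spend the whole sodium allowance on strawberries: 35 mg / 1 mg × 20 mg = 700.0 mg.

700.0 mg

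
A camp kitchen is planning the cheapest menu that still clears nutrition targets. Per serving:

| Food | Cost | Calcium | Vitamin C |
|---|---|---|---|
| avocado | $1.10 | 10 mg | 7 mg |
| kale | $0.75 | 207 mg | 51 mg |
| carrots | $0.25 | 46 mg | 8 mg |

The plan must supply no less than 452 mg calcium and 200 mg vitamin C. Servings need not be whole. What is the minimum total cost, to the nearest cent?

$2.94

For a min-cost LP with two ≥-constraints, a basic feasible solution has at most two positive variables.
avocado only: max(452/10, 200/7) = 45.2 servings → $49.72.
kale only: max(452/207, 200/51) = 3.922 servings → $2.94.
carrots only: max(452/46, 200/8) = 25 servings → $6.25.
avocado + kale with both tight: 19.54 servings and 1.24 servings → $22.42.
avocado + carrots with both tight: 23.07 servings and 4.81 servings → $26.58.
kale + carrots: the both-tight solution has a negative serving — not a feasible corner.
Cheapest feasible corner: $2.94.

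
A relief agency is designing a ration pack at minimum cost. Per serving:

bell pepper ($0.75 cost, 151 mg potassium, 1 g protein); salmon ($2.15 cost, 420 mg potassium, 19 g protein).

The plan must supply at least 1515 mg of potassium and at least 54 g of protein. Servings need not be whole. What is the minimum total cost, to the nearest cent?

$7.70

bell pepper only: max(1515/151, 54/1) = 54 servings → $40.50.
salmon only: max(1515/420, 54/19) = 3.607 servings → $7.76.
bell pepper + salmon with both tight: 2.493 servings and 2.711 servings → $7.70.
Cheapest feasible corner: $7.70.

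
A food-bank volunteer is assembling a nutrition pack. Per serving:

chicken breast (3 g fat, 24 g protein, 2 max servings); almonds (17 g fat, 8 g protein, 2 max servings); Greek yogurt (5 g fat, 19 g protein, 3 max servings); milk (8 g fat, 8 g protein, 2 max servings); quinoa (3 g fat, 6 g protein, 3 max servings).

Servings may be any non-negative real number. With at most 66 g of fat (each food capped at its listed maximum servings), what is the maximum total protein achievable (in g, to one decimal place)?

Protein per g fat: chicken breast 8, Greek yogurt 3.8, quinoa 2, milk 1, almonds 0.4706.
Take 2 servings of chicken breast: uses 6 g fat, +48.0 g protein (running total 48.0 g).
Take 3 servings of Greek yogurt: uses 15 g fat, +57.0 g protein (running total 105.0 g).
Take 3 servings of quinoa: uses 9 g fat, +18.0 g protein (running total 123.0 g).
Take 2 servings of milk: uses 16 g fat, +16.0 g protein (running total 139.0 g).
Take 1.176 servings of almonds: uses 20 g fat, +9.4 g protein (running total 148.4 g).
Filling greedily by protein-per-g fat is optimal for one linear limit, giving 148.4 g.

148.4 g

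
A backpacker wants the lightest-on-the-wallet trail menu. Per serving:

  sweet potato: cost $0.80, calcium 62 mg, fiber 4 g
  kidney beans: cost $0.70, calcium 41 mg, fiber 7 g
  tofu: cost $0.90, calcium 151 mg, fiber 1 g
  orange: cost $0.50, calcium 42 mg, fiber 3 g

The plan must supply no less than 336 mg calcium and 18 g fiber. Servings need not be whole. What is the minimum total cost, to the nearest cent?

For a min-cost LP with two ≥-constraints, a basic feasible solution has at most two positive variables.
sweet potato only: max(336/62, 18/4) = 5.419 servings → $4.34.
kidney beans only: max(336/41, 18/7) = 8.195 servings → $5.74.
tofu only: max(336/151, 18/1) = 18 servings → $16.20.
orange only: max(336/42, 18/3) = 8 servings → $4.00.
sweet potato + kidney beans: the both-tight solution has a negative serving — not a feasible corner.
sweet potato + tofu with both tight: 4.395 servings and 0.4207 servings → $3.89.
sweet potato + orange: intersection lies outside the first quadrant.
kidney beans + tofu with both tight: 2.344 servings and 1.589 servings → $3.07.
kidney beans + orange: intersection lies outside the first quadrant.
tofu + orange with both tight: 0.6131 servings and 5.796 servings → $3.45.
Cheapest feasible corner: $3.07.

$3.07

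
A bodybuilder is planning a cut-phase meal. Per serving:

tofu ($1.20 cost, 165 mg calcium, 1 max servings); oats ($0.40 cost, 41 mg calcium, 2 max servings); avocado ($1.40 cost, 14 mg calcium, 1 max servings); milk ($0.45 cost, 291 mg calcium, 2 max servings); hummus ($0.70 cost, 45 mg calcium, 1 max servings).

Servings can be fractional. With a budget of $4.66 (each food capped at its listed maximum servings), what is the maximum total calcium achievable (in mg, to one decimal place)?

884.6 mg

Calcium per dollar: milk 646.7, tofu 137.5, oats 102.5, hummus 64.29, avocado 10.
Take 2 servings of milk: spends $0.90, +582.0 mg calcium (running total 582.0 mg).
Take 1 serving of tofu: spends $1.20, +165.0 mg calcium (running total 747.0 mg).
Take 2 servings of oats: spends $0.80, +82.0 mg calcium (running total 829.0 mg).
Take 1 serving of hummus: spends $0.70, +45.0 mg calcium (running total 874.0 mg).
Take 0.7571 servings of avocado: spends $1.06, +10.6 mg calcium (running total 884.6 mg).
Filling greedily by calcium-per-dollar is optimal for one linear limit, giving 884.6 mg.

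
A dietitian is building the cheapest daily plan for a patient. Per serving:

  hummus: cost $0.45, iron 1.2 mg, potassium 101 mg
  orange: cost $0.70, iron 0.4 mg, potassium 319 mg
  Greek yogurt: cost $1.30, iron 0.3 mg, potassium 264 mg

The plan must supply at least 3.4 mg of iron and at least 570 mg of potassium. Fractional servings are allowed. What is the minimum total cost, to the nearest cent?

$1.82

hummus only: max(3.4/1.2, 570/101) = 5.644 servings → $2.54.
orange only: max(3.4/0.4, 570/319) = 8.5 servings → $5.95.
Greek yogurt only: max(3.4/0.3, 570/264) = 11.33 servings → $14.73.
hummus + orange with both tight: 2.502 servings and 0.9947 servings → $1.82.
hummus + Greek yogurt with both tight: 2.536 servings and 1.189 servings → $2.69.
orange + Greek yogurt with both targets exact would need a negative amount; discard.
Cheapest feasible corner: $1.82.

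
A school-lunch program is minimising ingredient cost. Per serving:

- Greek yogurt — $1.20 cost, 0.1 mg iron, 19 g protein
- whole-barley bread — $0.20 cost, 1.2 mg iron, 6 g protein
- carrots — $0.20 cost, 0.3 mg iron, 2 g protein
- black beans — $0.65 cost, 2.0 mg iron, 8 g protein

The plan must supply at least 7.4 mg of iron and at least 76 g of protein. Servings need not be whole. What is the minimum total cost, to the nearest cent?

Greek yogurt only: max(7.4/0.1, 76/19) = 74 servings → $88.80.
whole-barley bread only: max(7.4/1.2, 76/6) = 12.67 servings → $2.53.
carrots only: max(7.4/0.3, 76/2) = 38 servings → $7.60.
black beans only: max(7.4/2.0, 76/8) = 9.5 servings → $6.17.
Greek yogurt + whole-barley bread with both tight: 2.108 servings and 5.991 servings → $3.73.
Greek yogurt + carrots with both tight: 1.455 servings and 24.18 servings → $6.58.
Greek yogurt + black beans with both tight: 2.495 servings and 3.575 servings → $5.32.
whole-barley bread + carrots: the both-tight solution has a negative serving — not a feasible corner.
whole-barley bread + black beans: intersection lies outside the first quadrant.
carrots + black beans: intersection lies outside the first quadrant.
The minimum over all feasible corners is $2.53.

$2.53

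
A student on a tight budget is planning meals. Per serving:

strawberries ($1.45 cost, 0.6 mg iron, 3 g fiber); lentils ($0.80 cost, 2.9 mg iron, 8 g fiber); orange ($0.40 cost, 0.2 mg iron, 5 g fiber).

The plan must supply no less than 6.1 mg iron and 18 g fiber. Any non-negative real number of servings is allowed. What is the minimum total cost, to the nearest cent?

$1.77

Compare the cost at each extreme point of the feasible region.
strawberries only: max(6.1/0.6, 18/3) = 10.17 servings → $14.74.
lentils only: max(6.1/2.9, 18/8) = 2.25 servings → $1.80.
orange only: max(6.1/0.2, 18/5) = 30.5 servings → $12.20.
strawberries + lentils with both tight: 0.8718 servings and 1.923 servings → $2.80.
strawberries + orange with both targets exact would need a negative amount; discard.
lentils + orange with both tight: 2.085 servings and 0.2636 servings → $1.77.
Cheapest feasible corner: $1.77.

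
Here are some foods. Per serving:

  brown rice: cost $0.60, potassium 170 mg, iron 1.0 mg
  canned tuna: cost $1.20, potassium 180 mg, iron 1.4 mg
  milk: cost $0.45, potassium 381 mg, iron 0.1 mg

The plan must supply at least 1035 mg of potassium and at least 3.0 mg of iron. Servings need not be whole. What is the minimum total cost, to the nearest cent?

$2.36

With two linear requirements the optimum uses one or two foods; enumerate the corners.
brown rice only: max(1035/170, 3.0/1.0) = 6.088 servings → $3.65.
canned tuna only: max(1035/180, 3.0/1.4) = 5.75 servings → $6.90.
milk only: max(1035/381, 3.0/0.1) = 30 servings → $13.50.
brown rice + canned tuna with both targets exact would need a negative amount; discard.
brown rice + milk with both tight: 2.856 servings and 1.442 servings → $2.36.
canned tuna + milk with both tight: 2.017 servings and 1.764 servings → $3.21.
So the least-cost plan costs $2.36.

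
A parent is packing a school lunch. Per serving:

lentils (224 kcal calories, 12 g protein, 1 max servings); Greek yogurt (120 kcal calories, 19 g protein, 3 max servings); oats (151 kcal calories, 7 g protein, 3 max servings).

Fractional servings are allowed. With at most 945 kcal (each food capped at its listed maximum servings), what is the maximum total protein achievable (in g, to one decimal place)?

85.7 g

Protein per kcal: Greek yogurt 0.1583, lentils 0.05357, oats 0.04636.
Take 3 servings of Greek yogurt: uses 360 kcal, +57.0 g protein (running total 57.0 g).
Take 1 serving of lentils: uses 224 kcal, +12.0 g protein (running total 69.0 g).
Take 2.391 servings of oats: uses 361 kcal, +16.7 g protein (running total 85.7 g).
Greedy by best ratio exhausts the calories allowance optimally: 85.7 g.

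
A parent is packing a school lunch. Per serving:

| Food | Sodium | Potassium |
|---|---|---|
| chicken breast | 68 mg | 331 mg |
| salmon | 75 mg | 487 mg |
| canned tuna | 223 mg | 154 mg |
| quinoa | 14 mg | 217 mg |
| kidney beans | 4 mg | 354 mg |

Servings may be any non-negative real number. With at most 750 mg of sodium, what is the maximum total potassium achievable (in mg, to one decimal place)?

Potassium per mg sodium: kidney beans 88.5, quinoa 15.5, salmon 6.493, chicken breast 4.868, canned tuna 0.6906.
With no serving limits, spend the whole sodium allowance on kidney beans: 750 mg / 4 mg × 354 mg = 66375.0 mg.

66375.0 mg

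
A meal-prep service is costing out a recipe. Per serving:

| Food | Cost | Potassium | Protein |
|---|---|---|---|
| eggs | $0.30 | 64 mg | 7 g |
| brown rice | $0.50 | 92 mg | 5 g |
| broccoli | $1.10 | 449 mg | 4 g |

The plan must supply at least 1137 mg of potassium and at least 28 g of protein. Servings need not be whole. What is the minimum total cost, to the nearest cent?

Check every corner: each single food scaled to meet both minima, and each pair solved so both constraints bind.
eggs only: max(1137/64, 28/7) = 17.77 servings → $5.33.
brown rice only: max(1137/92, 28/5) = 12.36 servings → $6.18.
broccoli only: max(1137/449, 28/4) = 7 servings → $7.70.
eggs + brown rice: the both-tight solution has a negative serving — not a feasible corner.
eggs + broccoli with both tight: 2.779 servings and 2.136 servings → $3.18.
brown rice + broccoli with both tight: 4.275 servings and 1.656 servings → $3.96.
Cheapest feasible corner: $3.18.

$3.18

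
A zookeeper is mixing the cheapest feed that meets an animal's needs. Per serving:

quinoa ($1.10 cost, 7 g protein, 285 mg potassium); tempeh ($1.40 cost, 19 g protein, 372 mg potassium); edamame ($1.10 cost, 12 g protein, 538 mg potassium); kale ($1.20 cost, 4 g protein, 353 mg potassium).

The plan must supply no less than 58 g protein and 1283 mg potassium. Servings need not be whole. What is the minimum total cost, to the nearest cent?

$4.38

With two linear requirements the optimum uses one or two foods; enumerate the corners.
quinoa only: max(58/7, 1283/285) = 8.286 servings → $9.11.
tempeh only: max(58/19, 1283/372) = 3.449 servings → $4.83.
edamame only: max(58/12, 1283/538) = 4.833 servings → $5.32.
kale only: max(58/4, 1283/353) = 14.5 servings → $17.40.
quinoa + tempeh with both tight: 0.9964 servings and 2.686 servings → $4.86.
quinoa + edamame: the both-tight solution has a negative serving — not a feasible corner.
quinoa + kale: the both-tight solution has a negative serving — not a feasible corner.
tempeh + edamame with both tight: 2.745 servings and 0.4865 servings → $4.38.
tempeh + kale with both tight: 2.94 servings and 0.5367 servings → $4.76.
edamame + kale with both targets exact would need a negative amount; discard.
Cheapest feasible corner: $4.38.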